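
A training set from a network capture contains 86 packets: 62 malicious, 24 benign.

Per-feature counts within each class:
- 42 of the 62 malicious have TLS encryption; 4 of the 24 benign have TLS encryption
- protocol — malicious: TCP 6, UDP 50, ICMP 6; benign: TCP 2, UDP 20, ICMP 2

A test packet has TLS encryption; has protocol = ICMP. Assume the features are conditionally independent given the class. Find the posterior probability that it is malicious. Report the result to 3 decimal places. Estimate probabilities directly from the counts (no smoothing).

malicious: (62/86) × (42/62) × (6/62) ≈ 0.0472618
benign: (24/86) × (4/24) × (2/24) ≈ 0.00387597
P(malicious | x) = 0.0472618 / 0.05113777 ≈ 0.924

0.924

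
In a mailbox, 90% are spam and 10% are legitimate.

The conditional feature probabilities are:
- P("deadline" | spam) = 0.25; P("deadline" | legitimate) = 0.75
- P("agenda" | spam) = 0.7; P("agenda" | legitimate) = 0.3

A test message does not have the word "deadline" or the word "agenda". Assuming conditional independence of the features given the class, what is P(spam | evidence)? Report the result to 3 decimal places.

0.920

spam: 0.9 × (1−0.25) × (1−0.7) = 0.2025
legitimate: 0.1 × (1−0.75) × (1−0.3) = 0.0175
P(spam | x) = 0.2025 / 0.22 ≈ 0.920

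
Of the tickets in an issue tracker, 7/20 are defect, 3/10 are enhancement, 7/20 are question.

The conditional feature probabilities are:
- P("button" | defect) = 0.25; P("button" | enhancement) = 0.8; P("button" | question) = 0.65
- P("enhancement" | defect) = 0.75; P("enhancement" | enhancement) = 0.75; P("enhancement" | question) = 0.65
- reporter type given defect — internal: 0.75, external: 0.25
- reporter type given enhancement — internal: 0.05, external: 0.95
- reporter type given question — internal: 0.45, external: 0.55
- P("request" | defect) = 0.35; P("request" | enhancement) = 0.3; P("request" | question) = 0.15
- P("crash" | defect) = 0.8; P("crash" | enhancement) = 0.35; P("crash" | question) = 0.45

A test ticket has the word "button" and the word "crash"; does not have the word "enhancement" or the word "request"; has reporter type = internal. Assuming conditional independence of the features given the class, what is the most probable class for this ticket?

defect: 0.35 × 0.25 × (1−0.75) × 0.75 × (1−0.35) × 0.8 = 0.00853125
enhancement: 0.3 × 0.8 × (1−0.75) × 0.05 × (1−0.3) × 0.35 = 0.000735
question: 0.35 × 0.65 × (1−0.65) × 0.45 × (1−0.15) × 0.45 = 0.013705453125
Highest score → question.

question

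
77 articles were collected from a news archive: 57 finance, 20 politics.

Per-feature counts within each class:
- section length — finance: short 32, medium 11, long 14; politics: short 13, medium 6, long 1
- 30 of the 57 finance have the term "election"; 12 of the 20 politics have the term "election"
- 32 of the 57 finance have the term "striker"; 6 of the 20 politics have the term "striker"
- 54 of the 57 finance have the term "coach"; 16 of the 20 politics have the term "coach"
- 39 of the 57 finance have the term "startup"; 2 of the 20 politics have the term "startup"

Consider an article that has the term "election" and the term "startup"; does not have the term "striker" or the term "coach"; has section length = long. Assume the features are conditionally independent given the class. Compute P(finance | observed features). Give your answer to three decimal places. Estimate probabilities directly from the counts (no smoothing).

finance: (57/77) × (14/57) × (30/57) × (25/57) × (3/57) × (39/57) ≈ 0.00151142
politics: (20/77) × (1/20) × (12/20) × (14/20) × (4/20) × (2/20) ≈ 0.000109091
P(finance | x) = 0.00151142 / 0.001620511 ≈ 0.933

0.933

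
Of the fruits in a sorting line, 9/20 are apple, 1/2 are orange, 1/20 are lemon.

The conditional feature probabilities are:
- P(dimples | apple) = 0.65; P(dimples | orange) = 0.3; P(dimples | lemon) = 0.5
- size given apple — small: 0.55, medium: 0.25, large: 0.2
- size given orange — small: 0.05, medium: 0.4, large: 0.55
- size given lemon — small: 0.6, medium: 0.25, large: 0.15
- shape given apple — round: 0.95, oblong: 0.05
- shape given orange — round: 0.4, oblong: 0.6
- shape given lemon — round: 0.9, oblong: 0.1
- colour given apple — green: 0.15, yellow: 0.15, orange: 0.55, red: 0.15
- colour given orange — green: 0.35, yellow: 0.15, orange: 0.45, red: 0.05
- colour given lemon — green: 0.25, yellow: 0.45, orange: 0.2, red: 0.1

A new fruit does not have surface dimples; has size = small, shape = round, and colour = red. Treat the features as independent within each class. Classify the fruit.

apple: 0.45 × (1−0.65) × 0.55 × 0.95 × 0.15 = 0.0123440625
orange: 0.5 × (1−0.3) × 0.05 × 0.4 × 0.05 = 0.00035
lemon: 0.05 × (1−0.5) × 0.6 × 0.9 × 0.1 = 0.00135
Highest score → apple.

apple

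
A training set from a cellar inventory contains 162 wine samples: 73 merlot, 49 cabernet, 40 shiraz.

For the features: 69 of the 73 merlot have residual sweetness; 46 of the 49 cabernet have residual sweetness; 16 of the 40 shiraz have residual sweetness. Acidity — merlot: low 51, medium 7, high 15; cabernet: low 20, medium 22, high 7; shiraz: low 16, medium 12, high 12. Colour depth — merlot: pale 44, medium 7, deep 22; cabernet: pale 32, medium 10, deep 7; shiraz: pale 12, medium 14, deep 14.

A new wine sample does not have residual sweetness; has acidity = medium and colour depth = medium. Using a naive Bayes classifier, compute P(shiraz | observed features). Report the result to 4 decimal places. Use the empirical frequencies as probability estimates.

merlot: (73/162) × (4/73) × (7/73) × (7/73) ≈ 0.000227036
cabernet: (49/162) × (3/49) × (22/49) × (10/49) ≈ 0.00169682
shiraz: (40/162) × (24/40) × (12/40) × (14/40) ≈ 0.0155556
P(shiraz | x) = 0.0155556 / 0.017479456 ≈ 0.8899

0.8899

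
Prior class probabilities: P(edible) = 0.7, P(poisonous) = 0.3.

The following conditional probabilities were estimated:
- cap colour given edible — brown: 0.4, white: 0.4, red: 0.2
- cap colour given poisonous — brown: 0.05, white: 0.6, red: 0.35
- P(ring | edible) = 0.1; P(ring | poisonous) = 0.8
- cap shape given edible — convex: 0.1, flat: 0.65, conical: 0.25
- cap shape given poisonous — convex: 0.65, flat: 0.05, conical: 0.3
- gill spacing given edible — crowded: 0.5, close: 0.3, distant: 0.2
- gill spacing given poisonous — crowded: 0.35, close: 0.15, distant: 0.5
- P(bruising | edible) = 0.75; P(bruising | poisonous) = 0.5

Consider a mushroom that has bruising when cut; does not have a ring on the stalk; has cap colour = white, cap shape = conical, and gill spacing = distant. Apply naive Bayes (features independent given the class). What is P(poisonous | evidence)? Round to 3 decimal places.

0.222

edible: 0.7 × 0.4 × (1−0.1) × 0.25 × 0.2 × 0.75 = 0.00945
poisonous: 0.3 × 0.6 × (1−0.8) × 0.3 × 0.5 × 0.5 = 0.0027
P(poisonous | x) = 0.0027 / 0.01215 ≈ 0.222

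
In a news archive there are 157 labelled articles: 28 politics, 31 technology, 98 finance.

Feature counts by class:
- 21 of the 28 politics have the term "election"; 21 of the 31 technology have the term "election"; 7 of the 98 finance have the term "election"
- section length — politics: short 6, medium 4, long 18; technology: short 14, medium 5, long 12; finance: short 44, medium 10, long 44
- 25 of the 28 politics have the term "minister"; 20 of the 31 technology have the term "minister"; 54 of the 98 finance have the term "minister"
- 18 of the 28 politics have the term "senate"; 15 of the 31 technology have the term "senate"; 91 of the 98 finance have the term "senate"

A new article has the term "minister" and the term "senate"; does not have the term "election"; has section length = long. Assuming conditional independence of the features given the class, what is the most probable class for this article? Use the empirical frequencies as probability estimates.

finance

politics: (28/157) × (7/28) × (18/28) × (25/28) × (18/28) ≈ 0.0164516
technology: (31/157) × (10/31) × (12/31) × (20/31) × (15/31) ≈ 0.00769693
finance: (98/157) × (91/98) × (44/98) × (54/98) × (91/98) ≈ 0.133153
Highest score → finance.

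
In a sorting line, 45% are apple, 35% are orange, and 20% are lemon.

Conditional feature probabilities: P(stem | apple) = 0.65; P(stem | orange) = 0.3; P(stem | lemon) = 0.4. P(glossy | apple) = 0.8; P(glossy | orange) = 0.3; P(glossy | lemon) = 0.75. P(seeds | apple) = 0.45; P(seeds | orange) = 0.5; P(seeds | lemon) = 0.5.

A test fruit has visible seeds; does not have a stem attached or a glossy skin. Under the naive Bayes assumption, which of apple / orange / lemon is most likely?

orange

apple: 0.45 × (1−0.65) × (1−0.8) × 0.45 = 0.014175
orange: 0.35 × (1−0.3) × (1−0.3) × 0.5 = 0.08575
lemon: 0.2 × (1−0.4) × (1−0.75) × 0.5 = 0.015
Highest score → orange.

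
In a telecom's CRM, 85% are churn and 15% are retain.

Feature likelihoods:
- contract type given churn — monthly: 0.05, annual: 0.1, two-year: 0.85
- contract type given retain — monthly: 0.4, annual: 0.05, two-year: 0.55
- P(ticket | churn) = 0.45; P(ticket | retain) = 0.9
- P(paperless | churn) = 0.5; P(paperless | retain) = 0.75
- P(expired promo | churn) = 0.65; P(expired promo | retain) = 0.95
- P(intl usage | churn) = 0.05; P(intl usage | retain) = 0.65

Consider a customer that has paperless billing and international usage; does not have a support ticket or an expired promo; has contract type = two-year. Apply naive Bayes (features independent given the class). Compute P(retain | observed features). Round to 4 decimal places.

0.0547

churn: 0.85 × 0.85 × (1−0.45) × 0.5 × (1−0.65) × 0.05 = 0.00347703125
retain: 0.15 × 0.55 × (1−0.9) × 0.75 × (1−0.95) × 0.65 = 0.00020109375
P(retain | x) = 0.00020109375 / 0.003678125 ≈ 0.0547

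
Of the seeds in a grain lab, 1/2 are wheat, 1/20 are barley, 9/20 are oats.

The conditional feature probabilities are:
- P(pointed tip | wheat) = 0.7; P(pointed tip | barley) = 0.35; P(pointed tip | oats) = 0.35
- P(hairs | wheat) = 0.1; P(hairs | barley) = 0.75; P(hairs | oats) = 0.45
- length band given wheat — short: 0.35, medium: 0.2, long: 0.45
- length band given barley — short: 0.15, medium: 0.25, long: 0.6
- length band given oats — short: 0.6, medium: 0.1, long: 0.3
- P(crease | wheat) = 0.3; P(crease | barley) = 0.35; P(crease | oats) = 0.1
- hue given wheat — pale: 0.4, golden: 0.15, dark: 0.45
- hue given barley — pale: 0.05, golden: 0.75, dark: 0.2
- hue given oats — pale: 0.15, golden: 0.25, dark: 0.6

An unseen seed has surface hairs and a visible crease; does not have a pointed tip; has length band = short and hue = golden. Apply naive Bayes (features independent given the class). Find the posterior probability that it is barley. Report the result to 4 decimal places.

wheat: 0.5 × (1−0.7) × 0.1 × 0.35 × 0.3 × 0.15 = 0.00023625
barley: 0.05 × (1−0.35) × 0.75 × 0.15 × 0.35 × 0.75 = 0.000959765625
oats: 0.45 × (1−0.35) × 0.45 × 0.6 × 0.1 × 0.25 = 0.001974375
P(barley | x) = 0.000959765625 / 0.003170390625 ≈ 0.3027

0.3027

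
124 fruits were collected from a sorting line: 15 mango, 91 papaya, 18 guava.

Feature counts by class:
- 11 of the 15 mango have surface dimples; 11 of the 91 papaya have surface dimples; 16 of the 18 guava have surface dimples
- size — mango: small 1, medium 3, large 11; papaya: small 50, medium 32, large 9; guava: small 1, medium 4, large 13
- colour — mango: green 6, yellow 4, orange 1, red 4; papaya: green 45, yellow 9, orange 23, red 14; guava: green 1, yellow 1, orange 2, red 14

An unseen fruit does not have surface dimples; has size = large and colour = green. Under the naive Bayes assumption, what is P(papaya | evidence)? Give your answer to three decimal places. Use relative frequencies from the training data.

0.757

mango: (15/124) × (4/15) × (11/15) × (6/15) ≈ 0.00946237
papaya: (91/124) × (80/91) × (9/91) × (45/91) ≈ 0.031553
guava: (18/124) × (2/18) × (13/18) × (1/18) ≈ 0.000647153
P(papaya | x) = 0.031553 / 0.041662523 ≈ 0.757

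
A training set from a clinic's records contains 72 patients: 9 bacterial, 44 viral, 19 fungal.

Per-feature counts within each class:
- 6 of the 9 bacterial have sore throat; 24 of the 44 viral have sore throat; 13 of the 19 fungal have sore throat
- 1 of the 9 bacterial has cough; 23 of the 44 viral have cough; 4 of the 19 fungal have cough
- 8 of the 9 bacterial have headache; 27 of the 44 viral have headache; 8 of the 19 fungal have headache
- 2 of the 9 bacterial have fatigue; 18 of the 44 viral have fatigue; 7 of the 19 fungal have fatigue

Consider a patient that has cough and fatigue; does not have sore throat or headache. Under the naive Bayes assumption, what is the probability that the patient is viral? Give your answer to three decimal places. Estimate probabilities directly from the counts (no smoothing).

bacterial: (9/72) × (3/9) × (1/9) × (1/9) × (2/9) ≈ 0.000114312
viral: (44/72) × (20/44) × (23/44) × (17/44) × (18/44) ≈ 0.0229503
fungal: (19/72) × (6/19) × (4/19) × (11/19) × (7/19) ≈ 0.00374204
P(viral | x) = 0.0229503 / 0.026806652 ≈ 0.856

0.856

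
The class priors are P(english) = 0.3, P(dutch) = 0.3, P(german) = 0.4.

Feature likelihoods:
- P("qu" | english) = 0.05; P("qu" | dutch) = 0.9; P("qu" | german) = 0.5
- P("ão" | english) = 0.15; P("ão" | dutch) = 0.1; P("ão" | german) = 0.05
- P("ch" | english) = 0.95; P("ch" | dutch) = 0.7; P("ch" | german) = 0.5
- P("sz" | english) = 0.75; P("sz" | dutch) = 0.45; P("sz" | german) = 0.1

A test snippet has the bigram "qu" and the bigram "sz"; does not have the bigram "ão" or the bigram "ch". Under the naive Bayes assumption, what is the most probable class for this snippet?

dutch

english: 0.3 × 0.05 × (1−0.15) × (1−0.95) × 0.75 = 0.000478125
dutch: 0.3 × 0.9 × (1−0.1) × (1−0.7) × 0.45 = 0.032805
german: 0.4 × 0.5 × (1−0.05) × (1−0.5) × 0.1 = 0.0095
Highest score → dutch.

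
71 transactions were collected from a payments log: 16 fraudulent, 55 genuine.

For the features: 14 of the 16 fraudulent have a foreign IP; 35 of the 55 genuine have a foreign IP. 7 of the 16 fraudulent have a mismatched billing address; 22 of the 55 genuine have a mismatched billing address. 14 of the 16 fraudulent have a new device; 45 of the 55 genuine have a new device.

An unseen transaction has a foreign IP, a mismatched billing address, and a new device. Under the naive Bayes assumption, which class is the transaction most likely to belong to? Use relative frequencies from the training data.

genuine

fraudulent: (16/71) × (14/16) × (7/16) × (14/16) ≈ 0.0754842
genuine: (55/71) × (35/55) × (22/55) × (45/55) ≈ 0.161332
Highest score → genuine.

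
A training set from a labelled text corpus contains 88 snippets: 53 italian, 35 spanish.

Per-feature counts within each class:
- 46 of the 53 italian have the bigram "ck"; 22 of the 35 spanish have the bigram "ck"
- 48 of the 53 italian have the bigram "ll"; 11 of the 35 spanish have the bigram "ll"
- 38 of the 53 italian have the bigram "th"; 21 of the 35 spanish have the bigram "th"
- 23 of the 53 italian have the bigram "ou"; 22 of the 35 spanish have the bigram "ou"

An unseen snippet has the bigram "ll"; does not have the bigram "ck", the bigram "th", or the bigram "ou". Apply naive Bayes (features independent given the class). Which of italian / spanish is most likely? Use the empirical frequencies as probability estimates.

italian

italian: (53/88) × (7/53) × (48/53) × (15/53) × (30/53) ≈ 0.0115409
spanish: (35/88) × (13/35) × (11/35) × (14/35) × (13/35) ≈ 0.00689796
Highest score → italian.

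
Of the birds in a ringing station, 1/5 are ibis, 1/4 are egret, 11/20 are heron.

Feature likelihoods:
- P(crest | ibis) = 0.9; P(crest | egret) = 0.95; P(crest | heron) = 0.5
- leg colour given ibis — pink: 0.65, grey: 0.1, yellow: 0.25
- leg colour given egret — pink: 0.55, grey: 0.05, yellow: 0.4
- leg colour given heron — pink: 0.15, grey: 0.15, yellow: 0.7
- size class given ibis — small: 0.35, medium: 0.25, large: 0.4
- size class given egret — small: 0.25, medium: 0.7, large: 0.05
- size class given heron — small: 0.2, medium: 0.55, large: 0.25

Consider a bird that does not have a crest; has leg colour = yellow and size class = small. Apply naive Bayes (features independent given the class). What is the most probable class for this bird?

ibis: 0.2 × (1−0.9) × 0.25 × 0.35 = 0.00175
egret: 0.25 × (1−0.95) × 0.4 × 0.25 = 0.00125
heron: 0.55 × (1−0.5) × 0.7 × 0.2 = 0.0385
Highest score → heron.

heron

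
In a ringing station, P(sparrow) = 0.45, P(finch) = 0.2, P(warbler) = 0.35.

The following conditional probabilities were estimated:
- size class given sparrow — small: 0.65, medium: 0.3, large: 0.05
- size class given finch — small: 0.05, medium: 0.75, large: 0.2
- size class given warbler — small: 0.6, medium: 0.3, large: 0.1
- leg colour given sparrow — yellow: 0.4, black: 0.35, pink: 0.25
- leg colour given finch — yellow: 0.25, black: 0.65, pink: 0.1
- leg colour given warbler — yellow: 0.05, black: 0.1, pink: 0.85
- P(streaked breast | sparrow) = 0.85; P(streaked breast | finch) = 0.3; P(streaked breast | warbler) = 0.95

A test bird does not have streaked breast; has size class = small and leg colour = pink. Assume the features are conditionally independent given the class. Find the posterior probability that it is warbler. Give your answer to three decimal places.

sparrow: 0.45 × 0.65 × 0.25 × (1−0.85) = 0.01096875
finch: 0.2 × 0.05 × 0.1 × (1−0.3) = 0.0007
warbler: 0.35 × 0.6 × 0.85 × (1−0.95) = 0.008925
P(warbler | x) = 0.008925 / 0.02059375 ≈ 0.433

0.433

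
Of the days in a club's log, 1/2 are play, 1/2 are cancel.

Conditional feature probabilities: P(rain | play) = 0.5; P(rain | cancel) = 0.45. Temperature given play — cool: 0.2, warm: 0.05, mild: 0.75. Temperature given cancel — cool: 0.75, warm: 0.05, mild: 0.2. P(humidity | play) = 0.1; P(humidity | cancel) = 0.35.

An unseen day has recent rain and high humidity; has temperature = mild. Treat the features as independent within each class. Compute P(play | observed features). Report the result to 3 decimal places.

play: 0.5 × 0.5 × 0.75 × 0.1 = 0.01875
cancel: 0.5 × 0.45 × 0.2 × 0.35 = 0.01575
P(play | x) = 0.01875 / 0.0345 ≈ 0.543

0.543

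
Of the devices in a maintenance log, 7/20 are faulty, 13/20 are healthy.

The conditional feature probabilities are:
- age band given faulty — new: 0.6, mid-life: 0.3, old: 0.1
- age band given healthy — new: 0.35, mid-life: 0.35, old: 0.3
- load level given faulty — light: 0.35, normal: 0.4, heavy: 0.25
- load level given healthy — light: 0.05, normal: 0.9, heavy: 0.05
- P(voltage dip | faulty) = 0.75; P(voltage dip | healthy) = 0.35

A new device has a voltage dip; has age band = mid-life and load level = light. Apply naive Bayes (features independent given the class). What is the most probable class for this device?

faulty: 0.35 × 0.3 × 0.35 × 0.75 = 0.0275625
healthy: 0.65 × 0.35 × 0.05 × 0.35 = 0.00398125
Highest score → faulty.

faulty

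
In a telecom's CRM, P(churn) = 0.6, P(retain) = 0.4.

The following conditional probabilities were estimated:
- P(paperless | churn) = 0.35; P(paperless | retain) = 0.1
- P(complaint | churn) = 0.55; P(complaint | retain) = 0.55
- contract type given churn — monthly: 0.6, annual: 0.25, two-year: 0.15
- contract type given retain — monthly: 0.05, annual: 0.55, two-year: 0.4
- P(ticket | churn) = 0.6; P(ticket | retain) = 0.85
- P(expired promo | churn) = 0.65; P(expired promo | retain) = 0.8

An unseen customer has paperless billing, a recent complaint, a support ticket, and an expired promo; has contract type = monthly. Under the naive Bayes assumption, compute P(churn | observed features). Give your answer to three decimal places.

0.973

churn: 0.6 × 0.35 × 0.55 × 0.6 × 0.6 × 0.65 = 0.027027
retain: 0.4 × 0.1 × 0.55 × 0.05 × 0.85 × 0.8 = 0.000748
P(churn | x) = 0.027027 / 0.027775 ≈ 0.973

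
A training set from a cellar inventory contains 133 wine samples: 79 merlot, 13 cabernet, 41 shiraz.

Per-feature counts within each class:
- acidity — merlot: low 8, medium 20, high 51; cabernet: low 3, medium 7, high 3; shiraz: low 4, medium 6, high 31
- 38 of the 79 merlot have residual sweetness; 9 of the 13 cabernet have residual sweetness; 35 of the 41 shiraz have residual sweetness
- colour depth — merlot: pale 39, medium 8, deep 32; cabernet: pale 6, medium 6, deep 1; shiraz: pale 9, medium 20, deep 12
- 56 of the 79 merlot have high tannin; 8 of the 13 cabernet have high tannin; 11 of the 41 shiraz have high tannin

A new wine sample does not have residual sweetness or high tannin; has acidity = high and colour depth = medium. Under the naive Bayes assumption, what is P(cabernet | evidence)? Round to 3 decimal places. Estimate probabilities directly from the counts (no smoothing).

0.064

merlot: (79/133) × (51/79) × (41/79) × (8/79) × (23/79) ≈ 0.00586731
cabernet: (13/133) × (3/13) × (4/13) × (6/13) × (5/13) ≈ 0.00123203
shiraz: (41/133) × (31/41) × (6/41) × (20/41) × (30/41) ≈ 0.0121748
P(cabernet | x) = 0.00123203 / 0.01927414 ≈ 0.064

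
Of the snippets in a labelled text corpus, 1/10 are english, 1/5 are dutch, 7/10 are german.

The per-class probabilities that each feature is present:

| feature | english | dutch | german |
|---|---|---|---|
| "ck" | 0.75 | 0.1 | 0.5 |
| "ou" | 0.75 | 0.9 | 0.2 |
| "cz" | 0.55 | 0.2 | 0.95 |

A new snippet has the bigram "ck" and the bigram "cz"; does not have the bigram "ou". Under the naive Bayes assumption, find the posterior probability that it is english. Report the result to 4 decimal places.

english: 0.1 × 0.75 × (1−0.75) × 0.55 = 0.0103125
dutch: 0.2 × 0.1 × (1−0.9) × 0.2 = 0.0004
german: 0.7 × 0.5 × (1−0.2) × 0.95 = 0.266
P(english | x) = 0.0103125 / 0.2767125 ≈ 0.0373

0.0373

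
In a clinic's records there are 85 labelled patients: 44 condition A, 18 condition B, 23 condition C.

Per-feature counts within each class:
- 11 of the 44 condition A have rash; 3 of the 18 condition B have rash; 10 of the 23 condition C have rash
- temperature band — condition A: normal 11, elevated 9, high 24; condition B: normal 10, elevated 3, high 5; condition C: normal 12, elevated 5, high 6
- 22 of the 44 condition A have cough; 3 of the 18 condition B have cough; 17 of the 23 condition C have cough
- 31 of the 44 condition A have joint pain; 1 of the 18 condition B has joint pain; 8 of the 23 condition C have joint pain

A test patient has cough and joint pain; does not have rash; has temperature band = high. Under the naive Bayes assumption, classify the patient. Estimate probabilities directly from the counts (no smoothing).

condition A

condition A: (44/85) × (33/44) × (24/44) × (22/44) × (31/44) ≈ 0.0745989
condition B: (18/85) × (15/18) × (5/18) × (3/18) × (1/18) ≈ 0.000453885
condition C: (23/85) × (13/23) × (6/23) × (17/23) × (8/23) ≈ 0.0102573
Highest score → condition A.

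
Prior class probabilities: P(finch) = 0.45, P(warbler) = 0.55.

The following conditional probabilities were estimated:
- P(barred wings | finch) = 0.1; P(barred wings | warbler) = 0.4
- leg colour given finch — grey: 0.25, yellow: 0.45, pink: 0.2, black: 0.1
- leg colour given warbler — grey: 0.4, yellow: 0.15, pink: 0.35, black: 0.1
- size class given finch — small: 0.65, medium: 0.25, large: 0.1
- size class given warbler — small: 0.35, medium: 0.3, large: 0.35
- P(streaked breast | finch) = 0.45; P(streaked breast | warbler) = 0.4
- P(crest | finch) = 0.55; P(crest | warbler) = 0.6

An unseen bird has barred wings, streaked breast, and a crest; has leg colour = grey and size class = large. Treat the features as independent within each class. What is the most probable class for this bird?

finch: 0.45 × 0.1 × 0.25 × 0.1 × 0.45 × 0.55 = 0.0002784375
warbler: 0.55 × 0.4 × 0.4 × 0.35 × 0.4 × 0.6 = 0.007392
Highest score → warbler.

warbler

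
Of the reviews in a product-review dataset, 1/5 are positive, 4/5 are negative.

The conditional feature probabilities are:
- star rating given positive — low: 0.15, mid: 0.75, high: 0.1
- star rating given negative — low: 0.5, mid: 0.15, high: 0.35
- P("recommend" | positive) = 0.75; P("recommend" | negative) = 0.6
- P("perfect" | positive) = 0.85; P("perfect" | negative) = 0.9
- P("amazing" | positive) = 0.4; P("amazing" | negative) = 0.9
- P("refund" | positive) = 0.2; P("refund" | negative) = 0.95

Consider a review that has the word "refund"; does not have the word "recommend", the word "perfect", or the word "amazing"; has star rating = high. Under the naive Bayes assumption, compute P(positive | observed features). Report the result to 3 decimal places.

0.078

positive: 0.2 × 0.1 × (1−0.75) × (1−0.85) × (1−0.4) × 0.2 = 0.00009
negative: 0.8 × 0.35 × (1−0.6) × (1−0.9) × (1−0.9) × 0.95 = 0.001064
P(positive | x) = 0.00009 / 0.001154 ≈ 0.078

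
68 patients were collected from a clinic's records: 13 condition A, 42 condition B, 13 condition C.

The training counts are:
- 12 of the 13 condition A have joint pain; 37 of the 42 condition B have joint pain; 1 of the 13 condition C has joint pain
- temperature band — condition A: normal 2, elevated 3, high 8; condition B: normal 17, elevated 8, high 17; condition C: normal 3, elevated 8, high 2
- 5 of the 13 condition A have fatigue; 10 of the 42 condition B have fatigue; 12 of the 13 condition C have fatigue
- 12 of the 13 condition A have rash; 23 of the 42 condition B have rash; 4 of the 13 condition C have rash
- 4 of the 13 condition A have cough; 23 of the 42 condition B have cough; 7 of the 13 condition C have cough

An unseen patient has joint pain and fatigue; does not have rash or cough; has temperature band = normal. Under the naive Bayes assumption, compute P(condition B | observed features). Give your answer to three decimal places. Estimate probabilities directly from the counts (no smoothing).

condition A: (13/68) × (12/13) × (2/13) × (5/13) × (1/13) × (9/13) ≈ 0.000556085
condition B: (42/68) × (37/42) × (17/42) × (10/42) × (19/42) × (19/42) ≈ 0.0107313
condition C: (13/68) × (1/13) × (3/13) × (12/13) × (9/13) × (6/13) ≈ 0.00100095
P(condition B | x) = 0.0107313 / 0.012288335 ≈ 0.873

0.873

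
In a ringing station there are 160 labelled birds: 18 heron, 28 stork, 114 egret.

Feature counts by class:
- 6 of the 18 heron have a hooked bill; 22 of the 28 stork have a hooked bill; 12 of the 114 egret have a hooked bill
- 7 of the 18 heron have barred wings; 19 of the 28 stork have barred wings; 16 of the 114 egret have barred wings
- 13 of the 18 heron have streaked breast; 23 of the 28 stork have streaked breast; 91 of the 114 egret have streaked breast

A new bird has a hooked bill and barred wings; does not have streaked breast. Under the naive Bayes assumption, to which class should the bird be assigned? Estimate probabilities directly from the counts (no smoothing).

heron: (18/160) × (6/18) × (7/18) × (5/18) ≈ 0.00405093
stork: (28/160) × (22/28) × (19/28) × (5/28) ≈ 0.0166614
egret: (114/160) × (12/114) × (16/114) × (23/114) ≈ 0.00212373
Highest score → stork.

stork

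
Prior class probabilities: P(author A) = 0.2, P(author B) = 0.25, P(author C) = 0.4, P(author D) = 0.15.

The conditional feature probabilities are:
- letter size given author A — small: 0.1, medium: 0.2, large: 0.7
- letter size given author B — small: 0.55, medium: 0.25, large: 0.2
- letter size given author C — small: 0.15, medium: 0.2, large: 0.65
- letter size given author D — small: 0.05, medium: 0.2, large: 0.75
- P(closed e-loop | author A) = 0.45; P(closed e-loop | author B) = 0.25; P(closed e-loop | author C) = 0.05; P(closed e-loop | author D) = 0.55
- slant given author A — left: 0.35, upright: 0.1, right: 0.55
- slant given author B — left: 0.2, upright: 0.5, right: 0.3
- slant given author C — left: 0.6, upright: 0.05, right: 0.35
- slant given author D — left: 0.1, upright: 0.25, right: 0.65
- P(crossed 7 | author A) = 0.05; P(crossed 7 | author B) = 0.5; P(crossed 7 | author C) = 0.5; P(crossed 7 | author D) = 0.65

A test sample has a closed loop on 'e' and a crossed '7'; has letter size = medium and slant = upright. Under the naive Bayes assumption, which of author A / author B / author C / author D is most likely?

author A: 0.2 × 0.2 × 0.45 × 0.1 × 0.05 = 0.00009
author B: 0.25 × 0.25 × 0.25 × 0.5 × 0.5 = 0.00390625
author C: 0.4 × 0.2 × 0.05 × 0.05 × 0.5 = 0.0001
author D: 0.15 × 0.2 × 0.55 × 0.25 × 0.65 = 0.00268125
Highest score → author B.

author B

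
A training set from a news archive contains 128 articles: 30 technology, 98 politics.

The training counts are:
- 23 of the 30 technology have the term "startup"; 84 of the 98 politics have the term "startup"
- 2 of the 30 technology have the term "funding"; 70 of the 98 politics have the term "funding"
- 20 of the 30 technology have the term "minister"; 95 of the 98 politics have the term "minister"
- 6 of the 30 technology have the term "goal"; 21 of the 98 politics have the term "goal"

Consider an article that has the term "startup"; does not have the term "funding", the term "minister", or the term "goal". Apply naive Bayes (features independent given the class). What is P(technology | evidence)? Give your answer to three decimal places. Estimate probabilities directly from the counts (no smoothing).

technology: (30/128) × (23/30) × (28/30) × (10/30) × (24/30) ≈ 0.0447222
politics: (98/128) × (84/98) × (28/98) × (3/98) × (77/98) ≈ 0.00450984
P(technology | x) = 0.0447222 / 0.04923204 ≈ 0.908

0.908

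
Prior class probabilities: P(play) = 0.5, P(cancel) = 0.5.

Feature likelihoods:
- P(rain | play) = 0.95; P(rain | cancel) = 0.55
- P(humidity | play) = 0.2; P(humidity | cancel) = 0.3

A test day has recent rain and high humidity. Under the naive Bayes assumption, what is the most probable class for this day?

play: 0.5 × 0.95 × 0.2 = 0.095
cancel: 0.5 × 0.55 × 0.3 = 0.0825
Highest score → play.

play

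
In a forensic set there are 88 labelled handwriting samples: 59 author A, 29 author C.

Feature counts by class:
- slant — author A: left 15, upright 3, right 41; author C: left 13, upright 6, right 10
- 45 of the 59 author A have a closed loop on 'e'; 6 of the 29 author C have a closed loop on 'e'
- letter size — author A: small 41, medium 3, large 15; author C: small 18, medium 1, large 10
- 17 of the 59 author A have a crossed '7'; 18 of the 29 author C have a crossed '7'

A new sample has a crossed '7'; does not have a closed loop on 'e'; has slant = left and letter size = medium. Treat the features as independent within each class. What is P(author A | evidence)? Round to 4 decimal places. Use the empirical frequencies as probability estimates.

0.1911

author A: (59/88) × (15/59) × (14/59) × (3/59) × (17/59) ≈ 0.000592585
author C: (29/88) × (13/29) × (23/29) × (1/29) × (18/29) ≈ 0.00250765
P(author A | x) = 0.000592585 / 0.003100235 ≈ 0.1911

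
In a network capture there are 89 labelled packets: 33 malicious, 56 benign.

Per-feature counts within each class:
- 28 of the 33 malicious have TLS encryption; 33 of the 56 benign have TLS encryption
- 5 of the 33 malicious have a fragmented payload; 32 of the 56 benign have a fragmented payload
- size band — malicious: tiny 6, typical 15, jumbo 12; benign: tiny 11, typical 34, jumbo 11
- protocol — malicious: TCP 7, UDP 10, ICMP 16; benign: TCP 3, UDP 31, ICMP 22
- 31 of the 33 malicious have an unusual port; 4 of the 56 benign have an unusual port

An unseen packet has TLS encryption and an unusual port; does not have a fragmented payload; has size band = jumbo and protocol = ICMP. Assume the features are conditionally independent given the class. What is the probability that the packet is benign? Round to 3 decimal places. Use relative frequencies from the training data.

malicious: (33/89) × (28/33) × (28/33) × (12/33) × (16/33) × (31/33) ≈ 0.0442113
benign: (56/89) × (33/56) × (24/56) × (11/56) × (22/56) × (4/56) ≈ 0.000875908
P(benign | x) = 0.000875908 / 0.045087208 ≈ 0.019

0.019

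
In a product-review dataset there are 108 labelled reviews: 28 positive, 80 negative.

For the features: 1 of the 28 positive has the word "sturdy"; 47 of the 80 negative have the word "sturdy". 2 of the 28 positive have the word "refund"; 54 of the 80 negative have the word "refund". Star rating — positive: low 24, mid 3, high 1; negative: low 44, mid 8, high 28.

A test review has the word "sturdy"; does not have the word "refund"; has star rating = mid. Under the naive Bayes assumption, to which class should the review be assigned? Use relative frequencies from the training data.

negative

positive: (28/108) × (1/28) × (26/28) × (3/28) ≈ 0.000921202
negative: (80/108) × (47/80) × (26/80) × (8/80) ≈ 0.0141435
Highest score → negative.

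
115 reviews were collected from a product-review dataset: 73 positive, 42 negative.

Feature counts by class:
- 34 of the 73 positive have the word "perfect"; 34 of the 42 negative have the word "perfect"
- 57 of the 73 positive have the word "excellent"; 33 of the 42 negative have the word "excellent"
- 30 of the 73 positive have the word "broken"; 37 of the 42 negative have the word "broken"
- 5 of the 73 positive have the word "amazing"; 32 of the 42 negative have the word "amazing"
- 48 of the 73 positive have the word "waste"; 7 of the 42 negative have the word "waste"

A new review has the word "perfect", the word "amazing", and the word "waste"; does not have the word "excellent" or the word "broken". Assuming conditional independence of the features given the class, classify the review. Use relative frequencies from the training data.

positive: (73/115) × (34/73) × (16/73) × (43/73) × (5/73) × (48/73) ≈ 0.00171905
negative: (42/115) × (34/42) × (9/42) × (5/42) × (32/42) × (7/42) ≈ 0.000957733
Highest score → positive.

positive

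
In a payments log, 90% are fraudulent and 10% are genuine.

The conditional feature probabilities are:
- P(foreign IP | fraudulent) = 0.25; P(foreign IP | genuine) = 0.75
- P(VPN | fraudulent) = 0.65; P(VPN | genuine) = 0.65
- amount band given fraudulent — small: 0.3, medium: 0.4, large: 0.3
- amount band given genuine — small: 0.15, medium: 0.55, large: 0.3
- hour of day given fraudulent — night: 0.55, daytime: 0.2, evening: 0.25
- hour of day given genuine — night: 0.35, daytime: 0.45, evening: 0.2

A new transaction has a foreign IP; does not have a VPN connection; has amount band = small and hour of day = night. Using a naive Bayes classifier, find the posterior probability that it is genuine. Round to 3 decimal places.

0.096

fraudulent: 0.9 × 0.25 × (1−0.65) × 0.3 × 0.55 = 0.01299375
genuine: 0.1 × 0.75 × (1−0.65) × 0.15 × 0.35 = 0.001378125
P(genuine | x) = 0.001378125 / 0.014371875 ≈ 0.096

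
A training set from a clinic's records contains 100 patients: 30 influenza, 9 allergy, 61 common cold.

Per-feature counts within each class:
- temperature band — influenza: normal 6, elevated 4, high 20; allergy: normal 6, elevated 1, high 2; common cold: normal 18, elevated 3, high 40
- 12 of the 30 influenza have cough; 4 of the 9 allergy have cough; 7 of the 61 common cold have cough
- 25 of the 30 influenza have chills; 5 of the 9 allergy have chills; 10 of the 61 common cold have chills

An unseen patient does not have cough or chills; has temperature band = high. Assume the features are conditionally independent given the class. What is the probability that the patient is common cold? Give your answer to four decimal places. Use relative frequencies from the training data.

0.9223

influenza: (30/100) × (20/30) × (18/30) × (5/30) = 0.02
allergy: (9/100) × (2/9) × (5/9) × (4/9) ≈ 0.00493827
common cold: (61/100) × (40/61) × (54/61) × (51/61) ≈ 0.296049
P(common cold | x) = 0.296049 / 0.32098727 ≈ 0.9223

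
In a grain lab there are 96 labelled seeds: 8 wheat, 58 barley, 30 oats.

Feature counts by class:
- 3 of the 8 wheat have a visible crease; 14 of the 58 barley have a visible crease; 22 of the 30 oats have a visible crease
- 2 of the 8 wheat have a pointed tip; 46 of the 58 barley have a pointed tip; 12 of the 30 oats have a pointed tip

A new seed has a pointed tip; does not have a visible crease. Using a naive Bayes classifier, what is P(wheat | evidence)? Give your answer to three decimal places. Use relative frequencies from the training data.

0.032

wheat: (8/96) × (5/8) × (2/8) ≈ 0.0130208
barley: (58/96) × (44/58) × (46/58) ≈ 0.363506
oats: (30/96) × (8/30) × (12/30) ≈ 0.0333333
P(wheat | x) = 0.0130208 / 0.4098601 ≈ 0.032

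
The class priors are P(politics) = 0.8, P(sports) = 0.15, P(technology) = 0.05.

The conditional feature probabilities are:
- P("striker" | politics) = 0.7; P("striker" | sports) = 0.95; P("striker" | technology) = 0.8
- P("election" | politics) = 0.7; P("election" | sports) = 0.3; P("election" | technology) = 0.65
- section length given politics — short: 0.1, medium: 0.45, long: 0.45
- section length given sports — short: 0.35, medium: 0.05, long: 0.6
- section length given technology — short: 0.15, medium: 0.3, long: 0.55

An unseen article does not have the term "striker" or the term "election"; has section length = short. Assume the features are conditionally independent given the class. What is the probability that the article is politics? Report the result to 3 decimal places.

politics: 0.8 × (1−0.7) × (1−0.7) × 0.1 = 0.0072
sports: 0.15 × (1−0.95) × (1−0.3) × 0.35 = 0.0018375
technology: 0.05 × (1−0.8) × (1−0.65) × 0.15 = 0.000525
P(politics | x) = 0.0072 / 0.0095625 ≈ 0.753

0.753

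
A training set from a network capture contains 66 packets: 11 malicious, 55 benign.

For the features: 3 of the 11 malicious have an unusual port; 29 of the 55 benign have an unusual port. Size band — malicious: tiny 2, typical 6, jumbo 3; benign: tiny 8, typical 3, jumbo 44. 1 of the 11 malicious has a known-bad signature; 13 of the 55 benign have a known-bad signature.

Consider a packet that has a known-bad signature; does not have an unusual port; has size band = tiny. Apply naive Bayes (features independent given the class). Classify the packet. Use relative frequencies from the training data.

malicious: (11/66) × (8/11) × (2/11) × (1/11) ≈ 0.00200351
benign: (55/66) × (26/55) × (8/55) × (13/55) ≈ 0.0135437
Highest score → benign.

benign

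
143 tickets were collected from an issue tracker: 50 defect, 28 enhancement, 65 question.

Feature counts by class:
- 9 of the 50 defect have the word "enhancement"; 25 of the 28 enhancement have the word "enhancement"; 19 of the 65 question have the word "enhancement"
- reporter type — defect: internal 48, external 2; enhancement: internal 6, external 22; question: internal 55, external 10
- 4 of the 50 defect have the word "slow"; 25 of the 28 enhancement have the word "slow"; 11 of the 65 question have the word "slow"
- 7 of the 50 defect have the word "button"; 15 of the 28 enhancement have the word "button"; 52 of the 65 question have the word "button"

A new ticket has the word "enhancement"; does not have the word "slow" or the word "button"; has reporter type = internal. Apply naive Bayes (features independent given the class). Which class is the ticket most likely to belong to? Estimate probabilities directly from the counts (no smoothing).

defect

defect: (50/143) × (9/50) × (48/50) × (46/50) × (43/50) ≈ 0.047804
enhancement: (28/143) × (25/28) × (6/28) × (3/28) × (13/28) ≈ 0.00186357
question: (65/143) × (19/65) × (55/65) × (54/65) × (13/65) ≈ 0.01868
Highest score → defect.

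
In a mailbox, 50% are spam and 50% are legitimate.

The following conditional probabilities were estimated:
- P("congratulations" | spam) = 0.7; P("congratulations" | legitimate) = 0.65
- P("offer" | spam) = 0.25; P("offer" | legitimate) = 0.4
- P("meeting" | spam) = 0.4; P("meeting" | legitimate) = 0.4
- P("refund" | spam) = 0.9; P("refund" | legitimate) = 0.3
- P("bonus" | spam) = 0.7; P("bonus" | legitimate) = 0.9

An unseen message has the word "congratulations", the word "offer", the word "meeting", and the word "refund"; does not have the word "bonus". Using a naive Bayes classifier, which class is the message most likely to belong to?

spam

spam: 0.5 × 0.7 × 0.25 × 0.4 × 0.9 × (1−0.7) = 0.00945
legitimate: 0.5 × 0.65 × 0.4 × 0.4 × 0.3 × (1−0.9) = 0.00156
Highest score → spam.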